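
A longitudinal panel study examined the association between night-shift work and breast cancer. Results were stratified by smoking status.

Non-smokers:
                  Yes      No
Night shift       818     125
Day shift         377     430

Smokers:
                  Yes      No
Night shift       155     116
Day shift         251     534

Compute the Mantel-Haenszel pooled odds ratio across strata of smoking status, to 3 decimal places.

OR_MH = Σ(aᵢdᵢ/nᵢ) / Σ(bᵢcᵢ/nᵢ), where nᵢ is the stratum total.
Stratum 1 (Non-smokers): n = 1750; a·d/n = 818·430/1750 = 200.9943; b·c/n = 125·377/1750 = 26.9286
Stratum 2 (Smokers): n = 1056; a·d/n = 155·534/1056 = 78.3807; b·c/n = 116·251/1056 = 27.5720
OR_MH = (200.9943 + 78.3807) / (26.9286 + 27.5720) = 279.3750 / 54.5005 = 5.12610

5.126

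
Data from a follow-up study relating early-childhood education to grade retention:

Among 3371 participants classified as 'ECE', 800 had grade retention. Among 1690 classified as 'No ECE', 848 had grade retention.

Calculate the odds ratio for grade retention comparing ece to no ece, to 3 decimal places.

From the description: a = 800, b = 2571, c = 848, d = 842.
OR = (a·d)/(b·c) = (800 × 842) / (2571 × 848) = 673600 / 2180208 = 0.30896
Exposure is associated with lower odds of grade retention (OR = 0.31 < 1).

0.309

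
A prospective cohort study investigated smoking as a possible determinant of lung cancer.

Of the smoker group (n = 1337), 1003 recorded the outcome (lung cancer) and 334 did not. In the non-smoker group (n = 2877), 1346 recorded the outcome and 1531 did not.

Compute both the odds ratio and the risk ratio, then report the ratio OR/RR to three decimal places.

2.130

From the description: a = 1003, b = 334, c = 1346, d = 1531.
OR = (1003·1531)/(334·1346) = 1535593/449564 = 3.41574
Risk in exposed = 1003/1337 = 0.75019; risk in unexposed = 1346/2877 = 0.46785; RR = 1.60348
OR/RR = 3.41574 / 1.60348 = 2.13020
The outcome is not rare, so the OR lies further from 1 than the RR.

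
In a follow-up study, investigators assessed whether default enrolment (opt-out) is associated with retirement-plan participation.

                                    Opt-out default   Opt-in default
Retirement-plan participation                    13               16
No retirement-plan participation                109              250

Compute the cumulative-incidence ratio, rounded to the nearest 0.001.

Reading the table with exposure as columns: a = 13 (Opt-out default, case), b = 109 (Opt-out default, non-case), c = 16 (Opt-in default, case), d = 250.
Risk in exposed = 13/122 = 0.10656; risk in unexposed = 16/266 = 0.06015.
RR = 0.10656 / 0.06015 = 1.77152
The risk among the exposed is 1.77 times that among the unexposed.

1.772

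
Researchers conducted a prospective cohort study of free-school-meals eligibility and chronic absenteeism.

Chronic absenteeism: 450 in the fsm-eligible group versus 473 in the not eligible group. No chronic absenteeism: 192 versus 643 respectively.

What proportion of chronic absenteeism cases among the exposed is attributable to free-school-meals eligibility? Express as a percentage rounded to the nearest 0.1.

From the description: a = 450, b = 192, c = 473, d = 643.
Risk in exposed = 450/642 = 0.70093; risk in unexposed = 473/1116 = 0.42384.
RR = 0.70093/0.42384 = 1.65379
AR% = (RR − 1)/RR × 100 = (1.65379 − 1)/1.65379 × 100 = 39.5329%

39.5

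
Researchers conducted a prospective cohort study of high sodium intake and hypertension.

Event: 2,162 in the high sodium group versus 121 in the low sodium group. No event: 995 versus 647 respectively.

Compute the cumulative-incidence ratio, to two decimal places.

From the description: a = 2162, b = 995, c = 121, d = 647.
Risk in exposed = 2162/3157 = 0.68483; risk in unexposed = 121/768 = 0.15755.
RR = 0.68483 / 0.15755 = 4.34667
The risk among the exposed is 4.35 times that among the unexposed.

4.35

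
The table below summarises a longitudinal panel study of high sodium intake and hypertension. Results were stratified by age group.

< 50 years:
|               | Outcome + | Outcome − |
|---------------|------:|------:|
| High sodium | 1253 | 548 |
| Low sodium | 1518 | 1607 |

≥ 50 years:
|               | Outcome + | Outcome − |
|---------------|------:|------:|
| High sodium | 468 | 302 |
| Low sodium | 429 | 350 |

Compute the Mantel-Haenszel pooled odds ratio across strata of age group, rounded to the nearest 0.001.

2.038

OR_MH = Σ(aᵢdᵢ/nᵢ) / Σ(bᵢcᵢ/nᵢ), where nᵢ is the stratum total.
Stratum 1 (< 50 years): n = 4926; a·d/n = 1253·1607/4926 = 408.7639; b·c/n = 548·1518/4926 = 168.8721
Stratum 2 (≥ 50 years): n = 1549; a·d/n = 468·350/1549 = 105.7456; b·c/n = 302·429/1549 = 83.6398
OR_MH = (408.7639 + 105.7456) / (168.8721 + 83.6398) = 514.5095 / 252.5119 = 2.03757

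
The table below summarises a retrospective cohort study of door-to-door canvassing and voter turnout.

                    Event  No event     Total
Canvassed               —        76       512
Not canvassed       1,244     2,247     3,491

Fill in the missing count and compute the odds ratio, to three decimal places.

The missing cell is in the exposed row: 512 − 76 = 436.
So a = 436, b = 76, c = 1244, d = 2247.
OR = (a·d)/(b·c) = (436 × 2247) / (76 × 1244) = 979692 / 94544 = 10.36229

10.362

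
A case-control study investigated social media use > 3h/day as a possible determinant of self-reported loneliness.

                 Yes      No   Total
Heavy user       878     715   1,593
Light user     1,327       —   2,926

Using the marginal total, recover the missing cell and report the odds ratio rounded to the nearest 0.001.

1.480

The missing cell is in the unexposed row: 2926 − 1327 = 1599.
So a = 878, b = 715, c = 1327, d = 1599.
OR = (a·d)/(b·c) = (878 × 1599) / (715 × 1327) = 1403922 / 948805 = 1.47967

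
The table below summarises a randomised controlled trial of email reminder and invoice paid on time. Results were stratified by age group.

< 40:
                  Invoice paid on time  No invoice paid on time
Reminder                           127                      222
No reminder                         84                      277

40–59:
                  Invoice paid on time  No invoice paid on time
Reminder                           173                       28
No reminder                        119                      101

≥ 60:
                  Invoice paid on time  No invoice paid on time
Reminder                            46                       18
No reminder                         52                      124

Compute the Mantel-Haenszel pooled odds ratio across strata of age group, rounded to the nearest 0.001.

3.015

OR_MH = Σ(aᵢdᵢ/nᵢ) / Σ(bᵢcᵢ/nᵢ), where nᵢ is the stratum total.
Stratum 1 (< 40): n = 710; a·d/n = 127·277/710 = 49.5479; b·c/n = 222·84/710 = 26.2648
Stratum 2 (40–59): n = 421; a·d/n = 173·101/421 = 41.5036; b·c/n = 28·119/421 = 7.9145
Stratum 3 (≥ 60): n = 240; a·d/n = 46·124/240 = 23.7667; b·c/n = 18·52/240 = 3.9000
OR_MH = (49.5479 + 41.5036 + 23.7667) / (26.2648 + 7.9145 + 3.9000) = 114.8181 / 38.0793 = 3.01524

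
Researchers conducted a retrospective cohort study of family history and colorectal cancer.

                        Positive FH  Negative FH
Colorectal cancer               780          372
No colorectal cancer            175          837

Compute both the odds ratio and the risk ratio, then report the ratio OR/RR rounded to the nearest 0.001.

Reading the table with exposure as columns: a = 780 (Positive FH, case), b = 175 (Positive FH, non-case), c = 372 (Negative FH, case), d = 837.
OR = (780·837)/(175·372) = 652860/65100 = 10.02857
Risk in exposed = 780/955 = 0.81675; risk in unexposed = 372/1209 = 0.30769; RR = 2.65445
OR/RR = 10.02857 / 2.65445 = 3.77802
The outcome is not rare, so the OR lies further from 1 than the RR.

3.778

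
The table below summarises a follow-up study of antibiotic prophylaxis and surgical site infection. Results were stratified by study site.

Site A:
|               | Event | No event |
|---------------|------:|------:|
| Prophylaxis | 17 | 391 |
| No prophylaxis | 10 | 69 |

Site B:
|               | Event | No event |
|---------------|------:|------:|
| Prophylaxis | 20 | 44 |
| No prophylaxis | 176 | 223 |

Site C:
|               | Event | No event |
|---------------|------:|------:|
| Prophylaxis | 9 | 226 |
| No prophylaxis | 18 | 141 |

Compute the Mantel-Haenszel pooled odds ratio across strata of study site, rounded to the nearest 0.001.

OR_MH = Σ(aᵢdᵢ/nᵢ) / Σ(bᵢcᵢ/nᵢ), where nᵢ is the stratum total.
Stratum 1 (Site A): n = 487; a·d/n = 17·69/487 = 2.4086; b·c/n = 391·10/487 = 8.0287
Stratum 2 (Site B): n = 463; a·d/n = 20·223/463 = 9.6328; b·c/n = 44·176/463 = 16.7257
Stratum 3 (Site C): n = 394; a·d/n = 9·141/394 = 3.2208; b·c/n = 226·18/394 = 10.3249
OR_MH = (2.4086 + 9.6328 + 3.2208) / (8.0287 + 16.7257 + 10.3249) = 15.2623 / 35.0793 = 0.43508

0.435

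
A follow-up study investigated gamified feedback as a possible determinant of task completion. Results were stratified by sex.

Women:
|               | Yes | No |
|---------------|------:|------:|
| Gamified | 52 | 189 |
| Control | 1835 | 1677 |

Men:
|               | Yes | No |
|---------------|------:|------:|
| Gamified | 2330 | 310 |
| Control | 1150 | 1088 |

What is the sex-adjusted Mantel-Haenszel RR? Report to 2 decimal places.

RR_MH = Σ(aᵢ·n₀ᵢ/nᵢ) / Σ(cᵢ·n₁ᵢ/nᵢ), with n₁ᵢ = aᵢ+bᵢ (exposed), n₀ᵢ = cᵢ+dᵢ (unexposed), nᵢ = n₁ᵢ+n₀ᵢ.
Stratum 1 (Women): n₁ = 241, n₀ = 3512, n = 3753; a·n₀/n = 52·3512/3753 = 48.6608; c·n₁/n = 1835·241/3753 = 117.8351
Stratum 2 (Men): n₁ = 2640, n₀ = 2238, n = 4878; a·n₀/n = 2330·2238/4878 = 1068.9914; c·n₁/n = 1150·2640/4878 = 622.3862
RR_MH = (48.6608 + 1068.9914) / (117.8351 + 622.3862) = 1117.6522 / 740.2213 = 1.50989

1.51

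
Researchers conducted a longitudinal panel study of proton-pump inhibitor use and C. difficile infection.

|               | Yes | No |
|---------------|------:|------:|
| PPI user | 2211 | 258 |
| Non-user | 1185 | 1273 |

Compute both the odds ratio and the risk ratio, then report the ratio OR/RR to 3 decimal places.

Cells: a = 2211, b = 258, c = 1185, d = 1273.
OR = (2211·1273)/(258·1185) = 2814603/305730 = 9.20617
Risk in exposed = 2211/2469 = 0.89550; risk in unexposed = 1185/2458 = 0.48210; RR = 1.85751
OR/RR = 9.20617 / 1.85751 = 4.95619
The outcome is not rare, so the OR lies further from 1 than the RR.

4.956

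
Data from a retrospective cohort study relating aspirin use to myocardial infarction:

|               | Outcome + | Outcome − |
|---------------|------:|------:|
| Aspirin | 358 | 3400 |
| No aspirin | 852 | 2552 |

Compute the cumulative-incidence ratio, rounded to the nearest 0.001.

0.381

Cells: a = 358, b = 3400, c = 852, d = 2552.
Risk in exposed = 358/3758 = 0.09526; risk in unexposed = 852/3404 = 0.25029.
RR = 0.09526 / 0.25029 = 0.38061
The risk is 62% lower among the exposed than among the unexposed.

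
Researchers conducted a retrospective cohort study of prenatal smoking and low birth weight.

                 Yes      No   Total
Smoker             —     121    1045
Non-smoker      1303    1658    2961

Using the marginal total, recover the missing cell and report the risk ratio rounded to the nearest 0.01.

2.01

The missing cell is in the exposed row: 1045 − 121 = 924.
So a = 924, b = 121, c = 1303, d = 1658.
RR = [a/(a+b)] / [c/(c+d)] = (924/1045) / (1303/2961) = 0.88421/0.44005 = 2.00932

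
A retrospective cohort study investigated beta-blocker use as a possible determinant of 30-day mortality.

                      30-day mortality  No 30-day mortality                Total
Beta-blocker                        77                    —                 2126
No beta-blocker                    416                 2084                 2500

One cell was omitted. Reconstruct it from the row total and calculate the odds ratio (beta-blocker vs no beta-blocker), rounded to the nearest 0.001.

The missing cell is in the exposed row: 2126 − 77 = 2049.
So a = 77, b = 2049, c = 416, d = 2084.
OR = (a·d)/(b·c) = (77 × 2084) / (2049 × 416) = 160468 / 852384 = 0.18826

0.188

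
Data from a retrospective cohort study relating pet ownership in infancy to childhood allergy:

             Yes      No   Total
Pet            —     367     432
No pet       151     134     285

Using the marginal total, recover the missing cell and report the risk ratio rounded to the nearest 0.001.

The missing cell is in the exposed row: 432 − 367 = 65.
So a = 65, b = 367, c = 151, d = 134.
RR = [a/(a+b)] / [c/(c+d)] = (65/432) / (151/285) = 0.15046/0.52982 = 0.28399

0.284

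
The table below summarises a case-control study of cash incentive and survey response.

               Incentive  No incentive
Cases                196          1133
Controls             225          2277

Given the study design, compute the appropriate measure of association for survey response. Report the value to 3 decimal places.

1.751

Reading the table with exposure as columns: a = 196 (Incentive, case), b = 225 (Incentive, non-case), c = 1133 (No incentive, case), d = 2277.
This is a case-control study: participants were sampled on outcome status, so risks in the source population cannot be estimated directly — relative risk is not valid here. The odds ratio is the appropriate measure.
OR = (a·d)/(b·c) = (196 × 2277) / (225 × 1133) = 446292 / 254925 = 1.75068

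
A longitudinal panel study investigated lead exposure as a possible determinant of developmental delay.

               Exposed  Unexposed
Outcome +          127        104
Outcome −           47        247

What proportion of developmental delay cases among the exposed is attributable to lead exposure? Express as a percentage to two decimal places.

59.41

Reading the table with exposure as columns: a = 127 (Exposed, case), b = 47 (Exposed, non-case), c = 104 (Unexposed, case), d = 247.
Risk in exposed = 127/174 = 0.72989; risk in unexposed = 104/351 = 0.29630.
RR = 0.72989/0.29630 = 2.46336
AR% = (RR − 1)/RR × 100 = (2.46336 − 1)/2.46336 × 100 = 59.4051%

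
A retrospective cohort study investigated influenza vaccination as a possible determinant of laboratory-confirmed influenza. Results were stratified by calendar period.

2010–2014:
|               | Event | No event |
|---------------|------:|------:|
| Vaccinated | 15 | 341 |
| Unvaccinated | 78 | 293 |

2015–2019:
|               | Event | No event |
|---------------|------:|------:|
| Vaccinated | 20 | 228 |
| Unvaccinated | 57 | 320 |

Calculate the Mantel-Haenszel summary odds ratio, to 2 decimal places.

0.28

OR_MH = Σ(aᵢdᵢ/nᵢ) / Σ(bᵢcᵢ/nᵢ), where nᵢ is the stratum total.
Stratum 1 (2010–2014): n = 727; a·d/n = 15·293/727 = 6.0454; b·c/n = 341·78/727 = 36.5860
Stratum 2 (2015–2019): n = 625; a·d/n = 20·320/625 = 10.2400; b·c/n = 228·57/625 = 20.7936
OR_MH = (6.0454 + 10.2400) / (36.5860 + 20.7936) = 16.2854 / 57.3796 = 0.28382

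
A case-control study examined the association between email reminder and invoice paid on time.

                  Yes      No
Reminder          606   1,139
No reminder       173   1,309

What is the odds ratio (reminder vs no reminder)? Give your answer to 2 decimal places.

4.03

Cells: a = 606, b = 1139, c = 173, d = 1309.
OR = (a·d)/(b·c) = (606 × 1309) / (1139 × 173) = 793254 / 197047 = 4.02571
The odds of invoice paid on time are about 4.03 times as high in the reminder group.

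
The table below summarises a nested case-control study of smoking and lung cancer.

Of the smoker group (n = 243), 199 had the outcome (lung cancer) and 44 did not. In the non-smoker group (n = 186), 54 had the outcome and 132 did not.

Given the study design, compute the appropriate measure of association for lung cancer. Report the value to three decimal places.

From the description: a = 199, b = 44, c = 54, d = 132.
This is a nested case-control study: participants were sampled on outcome status, so risks in the source population cannot be estimated directly — relative risk is not valid here. The odds ratio is the appropriate measure.
OR = (a·d)/(b·c) = (199 × 132) / (44 × 54) = 26268 / 2376 = 11.05556

11.056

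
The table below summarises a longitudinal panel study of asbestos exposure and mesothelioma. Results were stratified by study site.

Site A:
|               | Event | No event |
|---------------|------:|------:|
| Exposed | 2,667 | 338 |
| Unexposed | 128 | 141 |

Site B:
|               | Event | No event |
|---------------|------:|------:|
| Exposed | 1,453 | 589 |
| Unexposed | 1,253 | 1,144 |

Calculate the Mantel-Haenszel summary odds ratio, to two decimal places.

2.73

OR_MH = Σ(aᵢdᵢ/nᵢ) / Σ(bᵢcᵢ/nᵢ), where nᵢ is the stratum total.
Stratum 1 (Site A): n = 3274; a·d/n = 2667·141/3274 = 114.8586; b·c/n = 338·128/3274 = 13.2144
Stratum 2 (Site B): n = 4439; a·d/n = 1453·1144/4439 = 374.4609; b·c/n = 589·1253/4439 = 166.2575
OR_MH = (114.8586 + 374.4609) / (13.2144 + 166.2575) = 489.3195 / 179.4719 = 2.72644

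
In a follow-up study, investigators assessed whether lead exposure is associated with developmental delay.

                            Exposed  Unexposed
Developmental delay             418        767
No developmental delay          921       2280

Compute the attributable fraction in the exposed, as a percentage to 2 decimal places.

19.36

Reading the table with exposure as columns: a = 418 (Exposed, case), b = 921 (Exposed, non-case), c = 767 (Unexposed, case), d = 2280.
Risk in exposed = 418/1339 = 0.31217; risk in unexposed = 767/3047 = 0.25172.
RR = 0.31217/0.25172 = 1.24015
AR% = (RR − 1)/RR × 100 = (1.24015 − 1)/1.24015 × 100 = 19.3643%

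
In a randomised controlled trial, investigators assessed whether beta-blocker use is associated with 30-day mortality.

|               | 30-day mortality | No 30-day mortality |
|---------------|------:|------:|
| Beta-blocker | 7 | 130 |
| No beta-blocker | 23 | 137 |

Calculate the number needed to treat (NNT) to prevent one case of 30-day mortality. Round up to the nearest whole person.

Risk in treated group = 7/137 = 0.05109; risk in control = 23/160 = 0.14375.
Absolute risk reduction = 0.14375 − 0.05109 = 0.09266
NNT = 1 / ARR = 1 / 0.09266 = 10.793 → round up → 11

11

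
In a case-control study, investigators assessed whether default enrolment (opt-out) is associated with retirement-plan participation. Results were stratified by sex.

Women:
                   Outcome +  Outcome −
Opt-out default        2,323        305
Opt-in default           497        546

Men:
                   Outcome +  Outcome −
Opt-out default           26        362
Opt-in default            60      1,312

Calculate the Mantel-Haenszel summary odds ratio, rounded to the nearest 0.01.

OR_MH = Σ(aᵢdᵢ/nᵢ) / Σ(bᵢcᵢ/nᵢ), where nᵢ is the stratum total.
Stratum 1 (Women): n = 3671; a·d/n = 2323·546/3671 = 345.5075; b·c/n = 305·497/3671 = 41.2926
Stratum 2 (Men): n = 1760; a·d/n = 26·1312/1760 = 19.3818; b·c/n = 362·60/1760 = 12.3409
OR_MH = (345.5075 + 19.3818) / (41.2926 + 12.3409) = 364.8893 / 53.6335 = 6.80339

6.80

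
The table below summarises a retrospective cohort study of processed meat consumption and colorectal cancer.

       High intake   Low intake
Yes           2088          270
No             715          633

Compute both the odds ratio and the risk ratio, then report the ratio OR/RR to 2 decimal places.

2.75

Reading the table with exposure as columns: a = 2088 (High intake, case), b = 715 (High intake, non-case), c = 270 (Low intake, case), d = 633.
OR = (2088·633)/(715·270) = 1321704/193050 = 6.84643
Risk in exposed = 2088/2803 = 0.74492; risk in unexposed = 270/903 = 0.29900; RR = 2.49133
OR/RR = 6.84643 / 2.49133 = 2.74810
The outcome is not rare, so the OR lies further from 1 than the RR.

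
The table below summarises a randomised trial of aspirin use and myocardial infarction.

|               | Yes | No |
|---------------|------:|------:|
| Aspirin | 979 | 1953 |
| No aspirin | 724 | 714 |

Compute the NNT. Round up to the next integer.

Risk in treated group = 979/2932 = 0.33390; risk in control = 724/1438 = 0.50348.
Absolute risk reduction = 0.50348 − 0.33390 = 0.16958
NNT = 1 / ARR = 1 / 0.16958 = 5.897 → round up → 6

6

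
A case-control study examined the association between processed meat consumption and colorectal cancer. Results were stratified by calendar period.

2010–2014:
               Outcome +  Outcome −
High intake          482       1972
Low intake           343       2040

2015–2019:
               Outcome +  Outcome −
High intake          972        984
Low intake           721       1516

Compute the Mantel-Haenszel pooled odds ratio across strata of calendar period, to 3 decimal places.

1.795

OR_MH = Σ(aᵢdᵢ/nᵢ) / Σ(bᵢcᵢ/nᵢ), where nᵢ is the stratum total.
Stratum 1 (2010–2014): n = 4837; a·d/n = 482·2040/4837 = 203.2830; b·c/n = 1972·343/4837 = 139.8379
Stratum 2 (2015–2019): n = 4193; a·d/n = 972·1516/4193 = 351.4314; b·c/n = 984·721/4193 = 169.2020
OR_MH = (203.2830 + 351.4314) / (139.8379 + 169.2020) = 554.7145 / 309.0399 = 1.79496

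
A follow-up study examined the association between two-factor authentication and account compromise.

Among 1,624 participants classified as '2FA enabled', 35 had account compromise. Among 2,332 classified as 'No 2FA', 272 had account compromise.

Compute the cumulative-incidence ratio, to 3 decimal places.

0.185

From the description: a = 35, b = 1589, c = 272, d = 2060.
Risk in exposed = 35/1624 = 0.02155; risk in unexposed = 272/2332 = 0.11664.
RR = 0.02155 / 0.11664 = 0.18477
The risk is 82% lower among the exposed than among the unexposed.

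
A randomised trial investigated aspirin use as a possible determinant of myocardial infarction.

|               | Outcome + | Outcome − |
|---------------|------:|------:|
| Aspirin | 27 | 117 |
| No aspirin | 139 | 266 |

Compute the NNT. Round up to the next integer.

Risk in treated group = 27/144 = 0.18750; risk in control = 139/405 = 0.34321.
Absolute risk reduction = 0.34321 − 0.18750 = 0.15571
NNT = 1 / ARR = 1 / 0.15571 = 6.422 → round up → 7

7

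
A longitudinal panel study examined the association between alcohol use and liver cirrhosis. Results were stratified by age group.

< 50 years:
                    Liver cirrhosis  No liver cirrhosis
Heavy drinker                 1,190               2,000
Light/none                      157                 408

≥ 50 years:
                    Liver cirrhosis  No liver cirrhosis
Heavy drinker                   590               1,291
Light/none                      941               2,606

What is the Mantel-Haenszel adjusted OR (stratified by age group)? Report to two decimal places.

1.34

OR_MH = Σ(aᵢdᵢ/nᵢ) / Σ(bᵢcᵢ/nᵢ), where nᵢ is the stratum total.
Stratum 1 (< 50 years): n = 3755; a·d/n = 1190·408/3755 = 129.2996; b·c/n = 2000·157/3755 = 83.6218
Stratum 2 (≥ 50 years): n = 5428; a·d/n = 590·2606/5428 = 283.2609; b·c/n = 1291·941/5428 = 223.8082
OR_MH = (129.2996 + 283.2609) / (83.6218 + 223.8082) = 412.5605 / 307.4301 = 1.34197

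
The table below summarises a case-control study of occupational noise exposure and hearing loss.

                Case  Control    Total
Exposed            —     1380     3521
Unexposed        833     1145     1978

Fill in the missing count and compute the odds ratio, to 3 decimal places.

The missing cell is in the exposed row: 3521 − 1380 = 2141.
So a = 2141, b = 1380, c = 833, d = 1145.
OR = (a·d)/(b·c) = (2141 × 1145) / (1380 × 833) = 2451445 / 1149540 = 2.13254

2.133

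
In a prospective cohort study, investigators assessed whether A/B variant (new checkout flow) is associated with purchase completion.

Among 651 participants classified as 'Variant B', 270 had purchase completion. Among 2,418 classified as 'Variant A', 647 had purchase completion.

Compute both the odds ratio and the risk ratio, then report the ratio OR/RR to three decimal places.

From the description: a = 270, b = 381, c = 647, d = 1771.
OR = (270·1771)/(381·647) = 478170/246507 = 1.93978
Risk in exposed = 270/651 = 0.41475; risk in unexposed = 647/2418 = 0.26758; RR = 1.55001
OR/RR = 1.93978 / 1.55001 = 1.25146
The outcome is not rare, so the OR lies further from 1 than the RR.

1.251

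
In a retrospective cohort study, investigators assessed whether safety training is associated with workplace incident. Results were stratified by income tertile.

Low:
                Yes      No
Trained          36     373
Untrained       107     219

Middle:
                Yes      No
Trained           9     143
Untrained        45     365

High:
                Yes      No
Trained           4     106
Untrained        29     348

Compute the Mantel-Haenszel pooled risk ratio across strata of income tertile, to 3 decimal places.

0.327

RR_MH = Σ(aᵢ·n₀ᵢ/nᵢ) / Σ(cᵢ·n₁ᵢ/nᵢ), with n₁ᵢ = aᵢ+bᵢ (exposed), n₀ᵢ = cᵢ+dᵢ (unexposed), nᵢ = n₁ᵢ+n₀ᵢ.
Stratum 1 (Low): n₁ = 409, n₀ = 326, n = 735; a·n₀/n = 36·326/735 = 15.9673; c·n₁/n = 107·409/735 = 59.5415
Stratum 2 (Middle): n₁ = 152, n₀ = 410, n = 562; a·n₀/n = 9·410/562 = 6.5658; c·n₁/n = 45·152/562 = 12.1708
Stratum 3 (High): n₁ = 110, n₀ = 377, n = 487; a·n₀/n = 4·377/487 = 3.0965; c·n₁/n = 29·110/487 = 6.5503
RR_MH = (15.9673 + 6.5658 + 3.0965) / (59.5415 + 12.1708 + 6.5503) = 25.6297 / 78.2626 = 0.32748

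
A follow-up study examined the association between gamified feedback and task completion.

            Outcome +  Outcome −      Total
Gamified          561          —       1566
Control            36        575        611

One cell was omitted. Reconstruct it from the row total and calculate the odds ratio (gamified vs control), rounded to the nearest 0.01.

The missing cell is in the exposed row: 1566 − 561 = 1005.
So a = 561, b = 1005, c = 36, d = 575.
OR = (a·d)/(b·c) = (561 × 575) / (1005 × 36) = 322575 / 36180 = 8.91584

8.92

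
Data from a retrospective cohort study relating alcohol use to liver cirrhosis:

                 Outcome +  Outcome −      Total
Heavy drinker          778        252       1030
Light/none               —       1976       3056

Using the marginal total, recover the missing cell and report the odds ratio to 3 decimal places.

The missing cell is in the unexposed row: 3056 − 1976 = 1080.
So a = 778, b = 252, c = 1080, d = 1976.
OR = (a·d)/(b·c) = (778 × 1976) / (252 × 1080) = 1537328 / 272160 = 5.64862

5.649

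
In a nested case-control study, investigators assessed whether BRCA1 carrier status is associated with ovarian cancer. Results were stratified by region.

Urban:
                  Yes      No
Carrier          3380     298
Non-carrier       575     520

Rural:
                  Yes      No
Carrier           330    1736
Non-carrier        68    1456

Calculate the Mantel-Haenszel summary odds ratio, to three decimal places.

OR_MH = Σ(aᵢdᵢ/nᵢ) / Σ(bᵢcᵢ/nᵢ), where nᵢ is the stratum total.
Stratum 1 (Urban): n = 4773; a·d/n = 3380·520/4773 = 368.2380; b·c/n = 298·575/4773 = 35.8999
Stratum 2 (Rural): n = 3590; a·d/n = 330·1456/3590 = 133.8384; b·c/n = 1736·68/3590 = 32.8825
OR_MH = (368.2380 + 133.8384) / (35.8999 + 32.8825) = 502.0764 / 68.7823 = 7.29950

7.300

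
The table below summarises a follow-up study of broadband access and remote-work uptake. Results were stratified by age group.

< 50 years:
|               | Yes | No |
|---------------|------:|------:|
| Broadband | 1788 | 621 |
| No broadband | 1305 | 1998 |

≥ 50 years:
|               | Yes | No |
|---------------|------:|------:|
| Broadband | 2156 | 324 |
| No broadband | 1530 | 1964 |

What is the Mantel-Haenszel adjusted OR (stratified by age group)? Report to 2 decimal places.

5.93

OR_MH = Σ(aᵢdᵢ/nᵢ) / Σ(bᵢcᵢ/nᵢ), where nᵢ is the stratum total.
Stratum 1 (< 50 years): n = 5712; a·d/n = 1788·1998/5712 = 625.4244; b·c/n = 621·1305/5712 = 141.8776
Stratum 2 (≥ 50 years): n = 5974; a·d/n = 2156·1964/5974 = 708.8021; b·c/n = 324·1530/5974 = 82.9796
OR_MH = (625.4244 + 708.8021) / (141.8776 + 82.9796) = 1334.2265 / 224.8572 = 5.93366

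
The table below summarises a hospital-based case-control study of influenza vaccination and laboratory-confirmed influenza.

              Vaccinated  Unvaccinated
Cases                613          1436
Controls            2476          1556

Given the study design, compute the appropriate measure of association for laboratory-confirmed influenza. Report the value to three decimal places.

0.268

Reading the table with exposure as columns: a = 613 (Vaccinated, case), b = 2476 (Vaccinated, non-case), c = 1436 (Unvaccinated, case), d = 1556.
This is a hospital-based case-control study: participants were sampled on outcome status, so risks in the source population cannot be estimated directly — relative risk is not valid here. The odds ratio is the appropriate measure.
OR = (a·d)/(b·c) = (613 × 1556) / (2476 × 1436) = 953828 / 3555536 = 0.26827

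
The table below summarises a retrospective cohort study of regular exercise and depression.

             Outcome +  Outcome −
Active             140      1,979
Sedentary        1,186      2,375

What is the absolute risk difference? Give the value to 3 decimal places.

Cells: a = 140, b = 1979, c = 1186, d = 2375.
Risk in exposed = 140/2119 = 0.066069; risk in unexposed = 1186/3561 = 0.333053.
Risk difference = 0.066069 − 0.333053 = -0.266984

-0.267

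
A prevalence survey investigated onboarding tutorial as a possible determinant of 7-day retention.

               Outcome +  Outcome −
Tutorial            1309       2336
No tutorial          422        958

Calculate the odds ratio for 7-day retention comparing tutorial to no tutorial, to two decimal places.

1.27

Cells: a = 1309, b = 2336, c = 422, d = 958.
OR = (a·d)/(b·c) = (1309 × 958) / (2336 × 422) = 1254022 / 985792 = 1.27210
The odds of 7-day retention are about 1.27 times as high in the tutorial group.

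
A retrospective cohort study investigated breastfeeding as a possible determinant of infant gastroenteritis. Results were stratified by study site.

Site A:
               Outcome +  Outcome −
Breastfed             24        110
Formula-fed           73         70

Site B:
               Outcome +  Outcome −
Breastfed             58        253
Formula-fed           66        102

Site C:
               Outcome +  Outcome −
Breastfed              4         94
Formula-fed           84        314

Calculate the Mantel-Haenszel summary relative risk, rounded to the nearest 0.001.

RR_MH = Σ(aᵢ·n₀ᵢ/nᵢ) / Σ(cᵢ·n₁ᵢ/nᵢ), with n₁ᵢ = aᵢ+bᵢ (exposed), n₀ᵢ = cᵢ+dᵢ (unexposed), nᵢ = n₁ᵢ+n₀ᵢ.
Stratum 1 (Site A): n₁ = 134, n₀ = 143, n = 277; a·n₀/n = 24·143/277 = 12.3899; c·n₁/n = 73·134/277 = 35.3141
Stratum 2 (Site B): n₁ = 311, n₀ = 168, n = 479; a·n₀/n = 58·168/479 = 20.3424; c·n₁/n = 66·311/479 = 42.8518
Stratum 3 (Site C): n₁ = 98, n₀ = 398, n = 496; a·n₀/n = 4·398/496 = 3.2097; c·n₁/n = 84·98/496 = 16.5968
RR_MH = (12.3899 + 20.3424 + 3.2097) / (35.3141 + 42.8518 + 16.5968) = 35.9419 / 94.7626 = 0.37928

0.379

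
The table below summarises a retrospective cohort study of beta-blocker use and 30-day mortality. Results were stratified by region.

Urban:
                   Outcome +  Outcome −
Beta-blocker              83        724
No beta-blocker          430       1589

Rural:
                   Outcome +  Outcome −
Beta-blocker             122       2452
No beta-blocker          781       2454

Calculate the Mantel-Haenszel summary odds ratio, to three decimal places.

OR_MH = Σ(aᵢdᵢ/nᵢ) / Σ(bᵢcᵢ/nᵢ), where nᵢ is the stratum total.
Stratum 1 (Urban): n = 2826; a·d/n = 83·1589/2826 = 46.6691; b·c/n = 724·430/2826 = 110.1628
Stratum 2 (Rural): n = 5809; a·d/n = 122·2454/5809 = 51.5386; b·c/n = 2452·781/5809 = 329.6629
OR_MH = (46.6691 + 51.5386) / (110.1628 + 329.6629) = 98.2078 / 439.8257 = 0.22329

0.223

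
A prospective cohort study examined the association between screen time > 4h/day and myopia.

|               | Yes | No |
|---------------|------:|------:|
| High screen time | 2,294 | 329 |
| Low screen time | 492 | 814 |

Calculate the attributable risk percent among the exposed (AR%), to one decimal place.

Cells: a = 2294, b = 329, c = 492, d = 814.
Risk in exposed = 2294/2623 = 0.87457; risk in unexposed = 492/1306 = 0.37672.
RR = 0.87457/0.37672 = 2.32152
AR% = (RR − 1)/RR × 100 = (2.32152 − 1)/2.32152 × 100 = 56.9248%

56.9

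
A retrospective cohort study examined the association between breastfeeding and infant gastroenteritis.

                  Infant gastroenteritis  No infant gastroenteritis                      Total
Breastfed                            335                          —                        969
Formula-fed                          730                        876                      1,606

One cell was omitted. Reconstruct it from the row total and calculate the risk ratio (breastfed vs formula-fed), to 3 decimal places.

0.761

The missing cell is in the exposed row: 969 − 335 = 634.
So a = 335, b = 634, c = 730, d = 876.
RR = [a/(a+b)] / [c/(c+d)] = (335/969) / (730/1606) = 0.34572/0.45455 = 0.76058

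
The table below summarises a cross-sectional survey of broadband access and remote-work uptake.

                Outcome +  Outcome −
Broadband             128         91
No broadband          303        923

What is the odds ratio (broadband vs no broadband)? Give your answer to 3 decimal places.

4.285

Cells: a = 128, b = 91, c = 303, d = 923.
OR = (a·d)/(b·c) = (128 × 923) / (91 × 303) = 118144 / 27573 = 4.28477
The odds of remote-work uptake are about 4.28 times as high in the broadband group.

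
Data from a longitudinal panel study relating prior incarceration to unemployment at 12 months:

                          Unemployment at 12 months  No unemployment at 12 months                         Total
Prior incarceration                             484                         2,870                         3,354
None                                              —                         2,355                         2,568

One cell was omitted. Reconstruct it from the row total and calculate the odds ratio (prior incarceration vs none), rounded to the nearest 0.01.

1.86

The missing cell is in the unexposed row: 2568 − 2355 = 213.
So a = 484, b = 2870, c = 213, d = 2355.
OR = (a·d)/(b·c) = (484 × 2355) / (2870 × 213) = 1139820 / 611310 = 1.86455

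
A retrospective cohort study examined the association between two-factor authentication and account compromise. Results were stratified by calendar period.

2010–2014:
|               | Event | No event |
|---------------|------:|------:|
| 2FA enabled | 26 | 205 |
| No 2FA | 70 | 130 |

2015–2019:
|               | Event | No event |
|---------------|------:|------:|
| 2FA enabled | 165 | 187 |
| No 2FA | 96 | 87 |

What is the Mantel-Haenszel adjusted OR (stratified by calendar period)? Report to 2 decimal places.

0.52

OR_MH = Σ(aᵢdᵢ/nᵢ) / Σ(bᵢcᵢ/nᵢ), where nᵢ is the stratum total.
Stratum 1 (2010–2014): n = 431; a·d/n = 26·130/431 = 7.8422; b·c/n = 205·70/431 = 33.2947
Stratum 2 (2015–2019): n = 535; a·d/n = 165·87/535 = 26.8318; b·c/n = 187·96/535 = 33.5551
OR_MH = (7.8422 + 26.8318) / (33.2947 + 33.5551) = 34.6740 / 66.8498 = 0.51869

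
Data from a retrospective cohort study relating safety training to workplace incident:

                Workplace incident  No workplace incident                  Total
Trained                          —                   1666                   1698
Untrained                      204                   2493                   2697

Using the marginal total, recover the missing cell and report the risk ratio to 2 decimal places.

0.25

The missing cell is in the exposed row: 1698 − 1666 = 32.
So a = 32, b = 1666, c = 204, d = 2493.
RR = [a/(a+b)] / [c/(c+d)] = (32/1698) / (204/2697) = 0.01885/0.07564 = 0.24915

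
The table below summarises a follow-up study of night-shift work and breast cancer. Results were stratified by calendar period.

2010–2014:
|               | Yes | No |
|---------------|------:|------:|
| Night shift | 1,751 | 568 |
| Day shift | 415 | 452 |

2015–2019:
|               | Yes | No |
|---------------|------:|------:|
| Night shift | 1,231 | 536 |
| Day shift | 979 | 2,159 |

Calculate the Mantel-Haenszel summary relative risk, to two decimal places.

RR_MH = Σ(aᵢ·n₀ᵢ/nᵢ) / Σ(cᵢ·n₁ᵢ/nᵢ), with n₁ᵢ = aᵢ+bᵢ (exposed), n₀ᵢ = cᵢ+dᵢ (unexposed), nᵢ = n₁ᵢ+n₀ᵢ.
Stratum 1 (2010–2014): n₁ = 2319, n₀ = 867, n = 3186; a·n₀/n = 1751·867/3186 = 476.4962; c·n₁/n = 415·2319/3186 = 302.0669
Stratum 2 (2015–2019): n₁ = 1767, n₀ = 3138, n = 4905; a·n₀/n = 1231·3138/4905 = 787.5388; c·n₁/n = 979·1767/4905 = 352.6795
RR_MH = (476.4962 + 787.5388) / (302.0669 + 352.6795) = 1264.0351 / 654.7464 = 1.93057

1.93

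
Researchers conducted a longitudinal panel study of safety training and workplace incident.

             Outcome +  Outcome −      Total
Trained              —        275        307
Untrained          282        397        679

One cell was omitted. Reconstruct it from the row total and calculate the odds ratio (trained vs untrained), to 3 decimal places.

The missing cell is in the exposed row: 307 − 275 = 32.
So a = 32, b = 275, c = 282, d = 397.
OR = (a·d)/(b·c) = (32 × 397) / (275 × 282) = 12704 / 77550 = 0.16382

0.164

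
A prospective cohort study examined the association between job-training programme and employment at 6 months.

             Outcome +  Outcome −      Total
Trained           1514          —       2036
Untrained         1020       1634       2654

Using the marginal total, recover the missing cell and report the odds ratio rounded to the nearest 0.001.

4.646

The missing cell is in the exposed row: 2036 − 1514 = 522.
So a = 1514, b = 522, c = 1020, d = 1634.
OR = (a·d)/(b·c) = (1514 × 1634) / (522 × 1020) = 2473876 / 532440 = 4.64630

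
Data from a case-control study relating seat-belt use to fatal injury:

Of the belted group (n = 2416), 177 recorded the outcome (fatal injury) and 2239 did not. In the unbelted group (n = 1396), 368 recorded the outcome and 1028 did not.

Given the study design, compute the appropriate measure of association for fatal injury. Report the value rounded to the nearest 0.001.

From the description: a = 177, b = 2239, c = 368, d = 1028.
This is a case-control study: participants were sampled on outcome status, so risks in the source population cannot be estimated directly — relative risk is not valid here. The odds ratio is the appropriate measure.
OR = (a·d)/(b·c) = (177 × 1028) / (2239 × 368) = 181956 / 823952 = 0.22083

0.221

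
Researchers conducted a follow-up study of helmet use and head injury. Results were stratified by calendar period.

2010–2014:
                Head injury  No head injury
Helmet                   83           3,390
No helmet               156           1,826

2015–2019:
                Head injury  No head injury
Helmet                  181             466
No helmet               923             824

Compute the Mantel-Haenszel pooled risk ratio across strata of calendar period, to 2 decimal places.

0.47

RR_MH = Σ(aᵢ·n₀ᵢ/nᵢ) / Σ(cᵢ·n₁ᵢ/nᵢ), with n₁ᵢ = aᵢ+bᵢ (exposed), n₀ᵢ = cᵢ+dᵢ (unexposed), nᵢ = n₁ᵢ+n₀ᵢ.
Stratum 1 (2010–2014): n₁ = 3473, n₀ = 1982, n = 5455; a·n₀/n = 83·1982/5455 = 30.1569; c·n₁/n = 156·3473/5455 = 99.3195
Stratum 2 (2015–2019): n₁ = 647, n₀ = 1747, n = 2394; a·n₀/n = 181·1747/2394 = 132.0831; c·n₁/n = 923·647/2394 = 249.4490
RR_MH = (30.1569 + 132.0831) / (99.3195 + 249.4490) = 162.2400 / 348.7686 = 0.46518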